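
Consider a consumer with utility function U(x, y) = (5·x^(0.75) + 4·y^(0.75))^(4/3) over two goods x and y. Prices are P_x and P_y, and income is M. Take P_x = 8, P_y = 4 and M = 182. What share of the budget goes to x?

share on x = 0.2338

MRS = MU_x/MU_y = (5/4)·(y/x)^(0.25). Set equal to P_x/P_y.
Solve for the ratio: y/x = [(4/5)·P_x/P_y]^(4).
With the ratio pinned down, the budget gives x* = M/(P_x + P_y·(y/x)) and y* = (y/x)·x*.
Numerically y/x = 6.5536, so x* = 182/(8 + 4·6.5536) = 5.3194 and y* = 6.5536·5.3194 = 34.8612.
Expenditure on x: 8·5.3194 = 42.5552; share = 0.2338.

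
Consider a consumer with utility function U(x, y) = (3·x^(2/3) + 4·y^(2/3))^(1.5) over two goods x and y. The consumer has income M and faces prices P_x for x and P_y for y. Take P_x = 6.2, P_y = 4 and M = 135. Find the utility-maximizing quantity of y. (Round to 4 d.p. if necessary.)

y* = 28.7088

MRS = MU_x/MU_y = (3/4)·(y/x)^(1/3). Set equal to P_x/P_y.
Solve for the ratio: y/x = [(4/3)·P_x/P_y]^(3).
With the ratio pinned down, the budget gives x* = M/(P_x + P_y·(y/x)) and y* = (y/x)·x*.
Numerically y/x = 8.826963, so x* = 135/(6.2 + 4·8.826963) = 3.2524 and y* = 8.826963·3.2524 = 28.7088.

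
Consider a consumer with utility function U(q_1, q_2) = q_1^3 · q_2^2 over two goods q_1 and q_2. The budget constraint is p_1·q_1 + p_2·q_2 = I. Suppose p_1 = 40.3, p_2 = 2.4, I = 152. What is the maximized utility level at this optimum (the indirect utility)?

V = 7437.9637

The MRS is (3/2)·q_2/q_1. Set MRS = p_1/p_2.
So 3·p_2·q_2 = 2·p_1·q_1; combined with the budget, a share 0.6 of income goes to q_1.
Demand: q_1*(p_1,p_2,I) = 0.6·I/p_1 and q_2* = 0.4·I/p_2.
At p_1=40.3, p_2=2.4, I=152: q_1* = 0.6·152/40.3 = 2.263, q_2* = 25.3333.
Utility at the optimum: U(2.263, 25.3333) = 7437.9637.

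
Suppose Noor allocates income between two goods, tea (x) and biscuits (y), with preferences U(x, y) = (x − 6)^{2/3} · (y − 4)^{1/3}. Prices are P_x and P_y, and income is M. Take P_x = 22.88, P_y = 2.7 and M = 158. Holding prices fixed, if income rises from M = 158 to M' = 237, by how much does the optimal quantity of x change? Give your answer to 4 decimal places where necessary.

This is Cobb-Douglas in (x−6, y−4): tangency gives 2/3·P_y·(y−4) = 1/3·P_x·(x−6).
Substituting into the budget: x* = 6 + 2/3·(M − 6·P_x − 4·P_y)/P_x, and y* = 4 + 1/3·(…)/P_y.
Discretionary income = 158 − 6·22.88 − 4·2.7 = 9.92; x* = 6 + 2/3·9.92/22.88 = 6.289.
At M' = 237: x* = 8.5909. Change: 8.5909 − 6.289 = 2.3019.

Δx* = 2.3019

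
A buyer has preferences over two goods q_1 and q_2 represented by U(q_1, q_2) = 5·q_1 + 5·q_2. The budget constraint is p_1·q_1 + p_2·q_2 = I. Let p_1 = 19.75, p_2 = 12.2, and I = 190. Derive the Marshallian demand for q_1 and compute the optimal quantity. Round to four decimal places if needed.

q_1* = 0

Perfect substitutes: compare marginal utility per dollar. 5/p_1 vs 5/p_2 → 0.2532 vs 0.4098.
q_2 gives more utility per dollar, so spend all income on q_2: q_2* = I/p_2, q_1* = 0.
Numerically: q_1* = 0, q_2* = 15.5738.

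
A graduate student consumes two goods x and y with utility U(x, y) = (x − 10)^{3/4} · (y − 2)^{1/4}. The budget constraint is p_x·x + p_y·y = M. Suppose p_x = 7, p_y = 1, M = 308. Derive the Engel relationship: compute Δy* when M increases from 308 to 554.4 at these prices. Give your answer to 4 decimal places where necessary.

Let x' = x−10, y' = y−2. MRS = 3·y'/x' = p_x/p_y.
After buying the subsistence bundle (10, 2), a share 0.75 of the remaining income goes to x: x* = 10 + 0.75·(M − 10p_x − 2p_y)/p_x.
Discretionary income = 308 − 10·7 − 2·1 = 236; y* = 2 + 0.25·236/1 = 61.
At M' = 554.4: y* = 122.6. Change: 122.6 − 61 = 61.6.

Δy* = 61.6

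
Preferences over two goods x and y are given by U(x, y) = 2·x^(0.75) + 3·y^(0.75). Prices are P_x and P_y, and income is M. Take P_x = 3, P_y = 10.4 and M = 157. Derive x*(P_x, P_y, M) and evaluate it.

MU_x ∝ 2·x^(-0.25), MU_y ∝ 3·y^(-0.25), so MRS = (2/3)·(y/x)^(0.25) = P_x/P_y.
Solve for the ratio: y/x = [(3/2)·P_x/P_y]^(4).
Substitute y = (y/x)·x into the budget: x* = M/(P_x + P_y·(y/x)).
Numerically y/x = 0.035052, so x* = 157/(3 + 10.4·0.035052) = 46.6631.

x* = 46.6631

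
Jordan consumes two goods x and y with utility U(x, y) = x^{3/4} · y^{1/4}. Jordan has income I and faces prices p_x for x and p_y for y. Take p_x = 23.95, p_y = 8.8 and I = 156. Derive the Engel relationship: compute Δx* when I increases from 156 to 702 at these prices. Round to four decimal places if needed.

Δx* = 17.0981

Tangency: MRS = 3·y/x = p_x/p_y.
Rearranging, p_y·y = (1/3)·p_x·x. Substituting into the budget gives p_x·x·(1 + (1/3)) = I.
Demand: x*(p_x,p_y,I) = 0.75·I/p_x and y* = 0.25·I/p_y.
At p_x=23.95, p_y=8.8, I=156: x* = 0.75·156/23.95 = 4.8852.
At I' = 702: x* = 21.9833. Change: 21.9833 − 4.8852 = 17.0981.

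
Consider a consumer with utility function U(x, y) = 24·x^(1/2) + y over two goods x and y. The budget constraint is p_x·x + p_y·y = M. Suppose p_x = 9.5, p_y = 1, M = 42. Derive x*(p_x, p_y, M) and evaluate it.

MU_x = 12/√x, MU_y = 1. Tangency: 12/√x = p_x/p_y.
Solve: √x = 12·p_y/p_x, so x*(p_x,p_y) = (12·p_y/p_x)², and y* = (M − p_x·x*)/p_y.
Plugging in: x* = (12·1/9.5)² = 1.5956.

x* = 1.5956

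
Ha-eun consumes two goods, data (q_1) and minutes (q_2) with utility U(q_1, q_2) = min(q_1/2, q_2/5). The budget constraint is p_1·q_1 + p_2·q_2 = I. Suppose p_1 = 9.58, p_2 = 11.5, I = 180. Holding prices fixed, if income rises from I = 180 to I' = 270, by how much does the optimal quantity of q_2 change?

Δq_2* = 5.8701

With perfect complements, no substitution: consume in ratio q_1:q_2 = 2:5.
Budget: p_1·q_1 + p_2·(5/2)·q_1 = I, so (2·p_1 + 5·p_2)·q_1 = 2·I.
Demand: q_1*(p_1,p_2,I) = 2·I/(2·p_1 + 5·p_2), q_2* = 5·I/(2·p_1 + 5·p_2).
Here 2·9.58 + 5·11.5 = 76.66, giving q_2* = 11.7402.
At I' = 270: q_2* = 17.6102. Change: 17.6102 − 11.7402 = 5.8701.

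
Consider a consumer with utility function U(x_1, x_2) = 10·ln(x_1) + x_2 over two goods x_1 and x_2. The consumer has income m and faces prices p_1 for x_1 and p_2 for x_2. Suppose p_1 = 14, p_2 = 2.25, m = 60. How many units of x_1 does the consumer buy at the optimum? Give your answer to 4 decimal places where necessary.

MU_x_1 = 10/x_1, MU_x_2 = 1. Tangency: 10/x_1 = p_1/p_2.
So x_1*(p_1,p_2) = 10·p_2/p_1, independent of income; and x_2* = (m − 10·p_2)/p_2.
At the given prices: x_1* = 10·2.25/14 = 1.6071.

x_1* = 1.6071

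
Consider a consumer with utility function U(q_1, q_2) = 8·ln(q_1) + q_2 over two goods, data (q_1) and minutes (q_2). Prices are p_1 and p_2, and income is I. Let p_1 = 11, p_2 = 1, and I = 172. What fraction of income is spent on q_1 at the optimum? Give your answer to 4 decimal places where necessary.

share on q_1 = 0.0465

Set MRS = p_1/p_2: (8/q_1)/1 = p_1/p_2.
So q_1*(p_1,p_2) = 8·p_2/p_1, independent of income; and q_2* = (I − 8·p_2)/p_2.
At the given prices: q_1* = 8·1/11 = 0.7273, and q_2* = 164.
Expenditure on q_1: 11·0.7273 = 8; share = 0.0465.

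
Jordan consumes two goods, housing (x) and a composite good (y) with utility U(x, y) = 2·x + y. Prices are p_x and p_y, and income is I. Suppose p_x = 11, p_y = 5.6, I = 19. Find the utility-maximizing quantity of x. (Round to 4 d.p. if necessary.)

Perfect substitutes: compare marginal utility per dollar. 2/p_x vs 1/p_y → 0.1818 vs 0.1786.
x gives more utility per dollar, so spend all income on x: x* = I/p_x, y* = 0.
Numerically: x* = 1.7273, y* = 0.

x* = 1.7273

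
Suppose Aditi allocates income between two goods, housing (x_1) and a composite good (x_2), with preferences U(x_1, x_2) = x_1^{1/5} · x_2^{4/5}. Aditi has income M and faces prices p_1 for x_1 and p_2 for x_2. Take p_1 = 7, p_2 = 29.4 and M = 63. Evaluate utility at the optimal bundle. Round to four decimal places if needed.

Demand: x_1*(p_1,p_2,M) = 0.2·M/p_1 and x_2* = 0.8·M/p_2.
At p_1=7, p_2=29.4, M=63: x_1* = 0.2·63/7 = 1.8, x_2* = 1.7143.
Utility at the optimum: U(1.8, 1.7143) = 1.7311.

V = 1.7311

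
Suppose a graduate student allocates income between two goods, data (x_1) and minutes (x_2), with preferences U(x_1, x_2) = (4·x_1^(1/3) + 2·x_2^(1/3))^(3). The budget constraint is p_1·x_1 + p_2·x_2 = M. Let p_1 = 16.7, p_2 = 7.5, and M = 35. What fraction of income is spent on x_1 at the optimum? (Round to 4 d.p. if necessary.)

MRS = MU_x_1/MU_x_2 = 2·(x_2/x_1)^(2/3). Set equal to p_1/p_2.
Solve for the ratio: x_2/x_1 = [(1/2)·p_1/p_2]^(1.5).
Substitute x_2 = (x_2/x_1)·x_1 into the budget: x_1* = M/(p_1 + p_2·(x_2/x_1)).
Numerically x_2/x_1 = 1.174729, so x_1* = 35/(16.7 + 7.5·1.174729) = 1.372 and x_2* = 1.174729·1.372 = 1.6117.
Expenditure on x_1: 16.7·1.372 = 22.9122; share = 0.6546.

share on x_1 = 0.6546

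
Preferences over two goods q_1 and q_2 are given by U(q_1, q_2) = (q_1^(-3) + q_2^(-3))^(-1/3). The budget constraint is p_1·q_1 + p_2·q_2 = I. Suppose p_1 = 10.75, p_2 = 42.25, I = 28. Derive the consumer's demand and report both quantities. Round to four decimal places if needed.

From the CES first-order condition, (q_2/q_1)^(4) = p_1/p_2.
Hence q_2/q_1 = (p_1/p_2)^(1/(4)), i.e. raised to the 0.25 power.
With the ratio pinned down, the budget gives q_1* = I/(p_1 + p_2·(q_2/q_1)) and q_2* = (q_2/q_1)·q_1*.
Numerically q_2/q_1 = 0.710224, so q_1* = 28/(10.75 + 42.25·0.710224) = 0.687 and q_2* = 0.710224·0.687 = 0.4879.

q_1* = 0.687, q_2* = 0.4879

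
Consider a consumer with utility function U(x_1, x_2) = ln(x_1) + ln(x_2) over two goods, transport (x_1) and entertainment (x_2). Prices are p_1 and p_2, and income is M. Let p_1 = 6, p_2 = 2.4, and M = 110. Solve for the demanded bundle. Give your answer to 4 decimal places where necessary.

x_1* = 9.1667, x_2* = 22.9167

MU_x_1/MU_x_2 = (x_2)/(x_1); tangency sets this equal to p_1/p_2.
Rearranging, p_2·x_2 = p_1·x_1. Substituting into the budget gives p_1·x_1·(1 + 1) = M.
Demand: x_1*(p_1,p_2,M) = 0.5·M/p_1 and x_2* = 0.5·M/p_2.
At p_1=6, p_2=2.4, M=110: x_1* = 0.5·110/6 = 9.1667, x_2* = 22.9167.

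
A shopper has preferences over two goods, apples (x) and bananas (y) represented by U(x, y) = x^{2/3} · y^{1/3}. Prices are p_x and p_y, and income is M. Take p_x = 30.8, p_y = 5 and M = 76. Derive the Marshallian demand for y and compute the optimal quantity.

y* = 5.0667

At p_x=30.8, p_y=5, M=76: y* = 1/3·76/5 = 5.0667.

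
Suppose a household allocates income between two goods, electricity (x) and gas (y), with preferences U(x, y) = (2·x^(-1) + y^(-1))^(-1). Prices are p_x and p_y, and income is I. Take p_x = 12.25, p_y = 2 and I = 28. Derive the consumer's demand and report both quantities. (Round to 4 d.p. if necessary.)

x* = 1.7778, y* = 3.1111

MRS = MU_x/MU_y = 2·(y/x)^(2). Set equal to p_x/p_y.
Solve for the ratio: y/x = [(1/2)·p_x/p_y]^(0.5).
Substitute y = (y/x)·x into the budget: x* = I/(p_x + p_y·(y/x)).
Numerically y/x = 1.75, so x* = 28/(12.25 + 2·1.75) = 1.7778 and y* = 1.75·1.7778 = 3.1111.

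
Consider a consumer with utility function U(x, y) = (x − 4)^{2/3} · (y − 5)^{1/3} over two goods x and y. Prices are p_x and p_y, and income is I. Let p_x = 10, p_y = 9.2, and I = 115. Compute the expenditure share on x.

share on x = 0.5159

Let x' = x−4, y' = y−5. MRS = 2·y'/x' = p_x/p_y.
Substituting into the budget: x* = 4 + 2/3·(I − 4·p_x − 5·p_y)/p_x, and y* = 5 + 1/3·(…)/p_y.
Discretionary income = 115 − 4·10 − 5·9.2 = 29; x* = 4 + 2/3·29/10 = 5.9333; y* = 5 + 1/3·29/9.2 = 6.0507.
Expenditure on x: 10·5.9333 = 59.3333; share = 0.5159.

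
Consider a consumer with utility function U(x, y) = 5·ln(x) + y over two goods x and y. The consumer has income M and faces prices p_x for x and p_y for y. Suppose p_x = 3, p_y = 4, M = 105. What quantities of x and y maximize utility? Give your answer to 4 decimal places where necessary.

MU_x = 5/x, MU_y = 1. Tangency: 5/x = p_x/p_y.
So x*(p_x,p_y) = 5·p_y/p_x, independent of income; and y* = (M − 5·p_y)/p_y.
At the given prices: x* = 5·4/3 = 6.6667, and y* = 21.25.

x* = 6.6667, y* = 21.25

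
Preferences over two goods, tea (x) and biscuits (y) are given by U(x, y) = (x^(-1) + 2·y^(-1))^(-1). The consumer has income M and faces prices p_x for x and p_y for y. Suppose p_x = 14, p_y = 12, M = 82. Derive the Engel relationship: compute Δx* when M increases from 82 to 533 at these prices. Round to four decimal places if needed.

Δx* = 13.9498

MRS = MU_x/MU_y = (1/2)·(y/x)^(2). Set equal to p_x/p_y.
Solve for the ratio: y/x = [2·p_x/p_y]^(0.5).
With the ratio pinned down, the budget gives x* = M/(p_x + p_y·(y/x)) and y* = (y/x)·x*.
Numerically y/x = 1.527525, so x* = 82/(14 + 12·1.527525) = 2.5363.
At M' = 533: x* = 16.4861. Change: 16.4861 − 2.5363 = 13.9498.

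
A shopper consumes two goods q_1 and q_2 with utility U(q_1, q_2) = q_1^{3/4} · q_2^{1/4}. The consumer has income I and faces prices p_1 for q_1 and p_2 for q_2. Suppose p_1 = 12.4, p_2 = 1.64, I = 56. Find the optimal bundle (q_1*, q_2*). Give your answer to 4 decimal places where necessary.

Tangency: MRS = 3·q_2/q_1 = p_1/p_2.
Rearranging, p_2·q_2 = (1/3)·p_1·q_1. Substituting into the budget gives p_1·q_1·(1 + (1/3)) = I.
Demand: q_1*(p_1,p_2,I) = 0.75·I/p_1 and q_2* = 0.25·I/p_2.
At p_1=12.4, p_2=1.64, I=56: q_1* = 0.75·56/12.4 = 3.3871, q_2* = 8.5366.

q_1* = 3.3871, q_2* = 8.5366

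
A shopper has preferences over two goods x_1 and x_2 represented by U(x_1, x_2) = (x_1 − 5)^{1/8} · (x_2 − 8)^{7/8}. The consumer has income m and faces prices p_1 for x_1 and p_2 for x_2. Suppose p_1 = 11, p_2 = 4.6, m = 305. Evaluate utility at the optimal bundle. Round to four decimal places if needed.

This is Cobb-Douglas in (x_1−5, x_2−8): tangency gives 0.125·p_2·(x_2−8) = 0.875·p_1·(x_1−5).
After buying the subsistence bundle (5, 8), a share 0.125 of the remaining income goes to x_1: x_1* = 5 + 0.125·(m − 5p_1 − 8p_2)/p_1.
Discretionary income = 305 − 5·11 − 8·4.6 = 213.2; x_1* = 5 + 0.125·213.2/11 = 7.4227; x_2* = 8 + 0.875·213.2/4.6 = 48.5543.
Utility at the optimum: U(7.4227, 48.5543) = 28.5148.

V = 28.5148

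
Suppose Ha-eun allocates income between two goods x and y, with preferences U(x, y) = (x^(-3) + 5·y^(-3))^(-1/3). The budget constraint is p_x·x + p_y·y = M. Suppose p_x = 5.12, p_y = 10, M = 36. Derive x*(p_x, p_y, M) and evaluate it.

x* = 2.026

MRS = MU_x/MU_y = (1/5)·(y/x)^(4). Set equal to p_x/p_y.
Solve for the ratio: y/x = [5·p_x/p_y]^(0.25).
Substitute y = (y/x)·x into the budget: x* = M/(p_x + p_y·(y/x)).
Numerically y/x = 1.264911, so x* = 36/(5.12 + 10·1.264911) = 2.026.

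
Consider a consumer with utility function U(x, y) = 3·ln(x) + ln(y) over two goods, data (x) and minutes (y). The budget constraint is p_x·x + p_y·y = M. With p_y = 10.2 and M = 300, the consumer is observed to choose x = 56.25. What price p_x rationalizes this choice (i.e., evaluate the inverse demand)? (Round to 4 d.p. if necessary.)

p_x = 4

Tangency: MRS = 3·y/x = p_x/p_y.
Rearranging, p_y·y = (1/3)·p_x·x. Substituting into the budget gives p_x·x·(1 + (1/3)) = M.
Demand: x*(p_x,p_y,M) = 0.75·M/p_x and y* = 0.25·M/p_y.
Set x* = 56.25 in the demand function and solve for p_x: p_x = 4.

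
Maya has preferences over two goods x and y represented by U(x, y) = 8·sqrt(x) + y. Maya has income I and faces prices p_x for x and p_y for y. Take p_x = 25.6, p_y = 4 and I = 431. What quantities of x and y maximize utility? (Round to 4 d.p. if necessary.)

Utility is quasi-linear in y; the FOC for x is 4/√x = p_x/p_y.
Thus x* = (4·p_y/p_x)² — independent of I — with the rest of income spent on y.
Plugging in: x* = (4·4/25.6)² = 0.3906, y* = 105.25.

x* = 0.3906, y* = 105.25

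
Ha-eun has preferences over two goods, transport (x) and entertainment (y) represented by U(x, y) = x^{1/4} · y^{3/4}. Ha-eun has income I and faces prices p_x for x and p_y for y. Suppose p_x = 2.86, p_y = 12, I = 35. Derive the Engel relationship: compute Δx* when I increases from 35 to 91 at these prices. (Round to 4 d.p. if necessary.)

Δx* = 4.8951

Demand: x*(p_x,p_y,I) = 0.25·I/p_x and y* = 0.75·I/p_y.
At p_x=2.86, p_y=12, I=35: x* = 0.25·35/2.86 = 3.0594.
At I' = 91: x* = 7.9545. Change: 7.9545 − 3.0594 = 4.8951.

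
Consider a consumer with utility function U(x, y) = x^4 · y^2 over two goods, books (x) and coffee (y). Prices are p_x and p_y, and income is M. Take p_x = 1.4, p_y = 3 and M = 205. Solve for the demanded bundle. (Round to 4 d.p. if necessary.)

Tangency: MRS = 2·y/x = p_x/p_y.
So 4·p_y·y = 2·p_x·x; combined with the budget, a share 2/3 of income goes to x.
Demand: x*(p_x,p_y,M) = 2/3·M/p_x and y* = 1/3·M/p_y.
At p_x=1.4, p_y=3, M=205: x* = 2/3·205/1.4 = 97.619, y* = 22.7778.

x* = 97.619, y* = 22.7778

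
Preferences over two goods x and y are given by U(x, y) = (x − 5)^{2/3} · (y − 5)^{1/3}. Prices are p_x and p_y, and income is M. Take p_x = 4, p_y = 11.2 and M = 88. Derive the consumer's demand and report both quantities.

x* = 7, y* = 5.3571

This is Cobb-Douglas in (x−5, y−5): tangency gives 2/3·p_y·(y−5) = 1/3·p_x·(x−5).
After buying the subsistence bundle (5, 5), a share 2/3 of the remaining income goes to x: x* = 5 + 2/3·(M − 5p_x − 5p_y)/p_x.
Discretionary income = 88 − 5·4 − 5·11.2 = 12; x* = 5 + 2/3·12/4 = 7; y* = 5 + 1/3·12/11.2 = 5.3571.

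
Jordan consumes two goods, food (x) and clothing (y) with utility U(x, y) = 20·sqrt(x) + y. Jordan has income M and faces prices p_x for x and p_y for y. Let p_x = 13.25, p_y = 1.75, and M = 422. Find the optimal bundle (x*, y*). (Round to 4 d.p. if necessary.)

x* = 1.7444, y* = 227.9353

Set MRS = p_x/p_y: 10·x^(−1/2) = p_x/p_y.
Thus x* = (10·p_y/p_x)² — independent of M — with the rest of income spent on y.
Plugging in: x* = (10·1.75/13.25)² = 1.7444, y* = 227.9353.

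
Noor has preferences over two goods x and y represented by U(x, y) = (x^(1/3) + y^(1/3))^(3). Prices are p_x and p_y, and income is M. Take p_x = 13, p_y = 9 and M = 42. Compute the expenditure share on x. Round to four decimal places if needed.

MU_x ∝ x^(-2/3), MU_y ∝ y^(-2/3), so MRS = (y/x)^(2/3) = p_x/p_y.
Solve for the ratio: y/x = [p_x/p_y]^(1.5).
Substitute y = (y/x)·x into the budget: x* = M/(p_x + p_y·(y/x)).
Numerically y/x = 1.736006, so x* = 42/(13 + 9·1.736006) = 1.4673 and y* = 1.736006·1.4673 = 2.5472.
Expenditure on x: 13·1.4673 = 19.0749; share = 0.4542.

share on x = 0.4542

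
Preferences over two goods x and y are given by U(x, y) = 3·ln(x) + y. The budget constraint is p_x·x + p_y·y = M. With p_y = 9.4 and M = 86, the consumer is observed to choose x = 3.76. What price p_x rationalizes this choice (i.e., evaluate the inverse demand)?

p_x = 7.5

Set MRS = p_x/p_y: (3/x)/1 = p_x/p_y.
So x*(p_x,p_y) = 3·p_y/p_x, independent of income; and y* = (M − 3·p_y)/p_y.
Set x* = 3.76 in the demand function and solve for p_x: p_x = 7.5.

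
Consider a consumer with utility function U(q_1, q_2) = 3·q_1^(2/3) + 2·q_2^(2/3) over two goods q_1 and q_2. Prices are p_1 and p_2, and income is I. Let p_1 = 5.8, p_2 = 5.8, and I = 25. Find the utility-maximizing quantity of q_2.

MU_q_1 ∝ 3·q_1^(-1/3), MU_q_2 ∝ 2·q_2^(-1/3), so MRS = (3/2)·(q_2/q_1)^(1/3) = p_1/p_2.
Hence q_2/q_1 = ((2/3)·p_1/p_2)^(1/(1/3)), i.e. raised to the 3 power.
With the ratio pinned down, the budget gives q_1* = I/(p_1 + p_2·(q_2/q_1)) and q_2* = (q_2/q_1)·q_1*.
Numerically q_2/q_1 = 0.296296, so q_1* = 25/(5.8 + 5.8·0.296296) = 3.3251 and q_2* = 0.296296·3.3251 = 0.9852.

q_2* = 0.9852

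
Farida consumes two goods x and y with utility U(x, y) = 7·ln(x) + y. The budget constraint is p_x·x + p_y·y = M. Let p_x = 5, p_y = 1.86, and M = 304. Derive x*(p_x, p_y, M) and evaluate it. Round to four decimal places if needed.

x* = 2.604

Set MRS = p_x/p_y: (7/x)/1 = p_x/p_y.
So x*(p_x,p_y) = 7·p_y/p_x, independent of income; and y* = (M − 7·p_y)/p_y.
At the given prices: x* = 7·1.86/5 = 2.604.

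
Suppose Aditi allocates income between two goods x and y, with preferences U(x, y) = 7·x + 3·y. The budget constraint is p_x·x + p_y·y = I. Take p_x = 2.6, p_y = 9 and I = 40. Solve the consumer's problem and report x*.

x* = 15.3846

Perfect substitutes: compare marginal utility per dollar. 7/p_x vs 3/p_y → 2.6923 vs 0.3333.
x gives more utility per dollar, so spend all income on x: x* = I/p_x, y* = 0.
Numerically: x* = 15.3846, y* = 0.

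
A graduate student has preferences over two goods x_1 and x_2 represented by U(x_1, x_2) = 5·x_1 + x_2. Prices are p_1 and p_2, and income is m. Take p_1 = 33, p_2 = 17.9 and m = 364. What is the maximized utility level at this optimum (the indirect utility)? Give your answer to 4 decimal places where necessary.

Perfect substitutes: compare marginal utility per dollar. 5/p_1 vs 1/p_2 → 0.1515 vs 0.0559.
x_1 gives more utility per dollar, so spend all income on x_1: x_1* = m/p_1, x_2* = 0.
Numerically: x_1* = 11.0303, x_2* = 0.
Utility at the optimum: U(11.0303, 0) = 55.1515.

V = 55.1515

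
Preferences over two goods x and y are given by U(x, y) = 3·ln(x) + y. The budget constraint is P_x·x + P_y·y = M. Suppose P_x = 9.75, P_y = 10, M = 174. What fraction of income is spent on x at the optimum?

Set MRS = P_x/P_y: (3/x)/1 = P_x/P_y.
So x*(P_x,P_y) = 3·P_y/P_x, independent of income; and y* = (M − 3·P_y)/P_y.
At the given prices: x* = 3·10/9.75 = 3.0769, and y* = 14.4.
Expenditure on x: 9.75·3.0769 = 30; share = 0.1724.

share on x = 0.1724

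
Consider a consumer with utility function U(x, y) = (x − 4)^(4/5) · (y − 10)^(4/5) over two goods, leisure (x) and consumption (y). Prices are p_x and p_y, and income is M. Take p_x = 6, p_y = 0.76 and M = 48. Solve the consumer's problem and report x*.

x* = 5.3667

MRS = (y−10)/(x−4). Tangency with p_x/p_y gives y−10 = (p_x/p_y)·(x−4).
Substituting into the budget: x* = 4 + 0.5·(M − 4·p_x − 10·p_y)/p_x, and y* = 10 + 0.5·(…)/p_y.
Discretionary income = 48 − 4·6 − 10·0.76 = 16.4; x* = 4 + 0.5·16.4/6 = 5.3667.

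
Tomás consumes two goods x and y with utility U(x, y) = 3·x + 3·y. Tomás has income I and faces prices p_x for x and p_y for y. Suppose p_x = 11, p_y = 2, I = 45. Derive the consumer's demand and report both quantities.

x* = 0, y* = 22.5

Perfect substitutes: compare marginal utility per dollar. 3/p_x vs 3/p_y → 0.2727 vs 1.5.
y gives more utility per dollar, so spend all income on y: y* = I/p_y, x* = 0.
Numerically: x* = 0, y* = 22.5.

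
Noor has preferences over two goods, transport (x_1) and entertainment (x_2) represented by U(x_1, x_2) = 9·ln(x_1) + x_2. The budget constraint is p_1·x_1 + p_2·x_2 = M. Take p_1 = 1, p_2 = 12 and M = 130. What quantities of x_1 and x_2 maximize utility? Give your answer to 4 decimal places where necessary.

x_1* = 108, x_2* = 1.8333

Set MRS = p_1/p_2: (9/x_1)/1 = p_1/p_2.
So x_1*(p_1,p_2) = 9·p_2/p_1, independent of income; and x_2* = (M − 9·p_2)/p_2.
At the given prices: x_1* = 9·12/1 = 108, and x_2* = 1.8333.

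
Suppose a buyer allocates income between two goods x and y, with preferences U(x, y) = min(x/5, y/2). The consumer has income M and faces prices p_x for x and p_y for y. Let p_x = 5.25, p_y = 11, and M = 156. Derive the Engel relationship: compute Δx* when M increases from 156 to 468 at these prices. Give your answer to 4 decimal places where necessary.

Δx* = 32.3316

Demand: x*(p_x,p_y,M) = 5·M/(5·p_x + 2·p_y), y* = 2·M/(5·p_x + 2·p_y).
Here 5·5.25 + 2·11 = 48.25, giving x* = 16.1658.
At M' = 468: x* = 48.4974. Change: 48.4974 − 16.1658 = 32.3316.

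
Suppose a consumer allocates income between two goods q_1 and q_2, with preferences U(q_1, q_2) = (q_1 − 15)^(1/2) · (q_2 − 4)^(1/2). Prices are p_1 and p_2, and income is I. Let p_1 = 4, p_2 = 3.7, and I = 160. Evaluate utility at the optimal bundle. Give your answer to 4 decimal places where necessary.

V = 11.0733

After buying the subsistence bundle (15, 4), a share 0.5 of the remaining income goes to q_1: q_1* = 15 + 0.5·(I − 15p_1 − 4p_2)/p_1.
Discretionary income = 160 − 15·4 − 4·3.7 = 85.2; q_1* = 15 + 0.5·85.2/4 = 25.65; q_2* = 4 + 0.5·85.2/3.7 = 15.5135.
Utility at the optimum: U(25.65, 15.5135) = 11.0733.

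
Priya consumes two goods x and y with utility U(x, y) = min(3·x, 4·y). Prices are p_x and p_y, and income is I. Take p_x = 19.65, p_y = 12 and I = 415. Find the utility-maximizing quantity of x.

Leontief preferences: the optimum is at the kink where x/4 = y/3, i.e. y = (3/4)·x.
Budget: p_x·x + p_y·(3/4)·x = I, so (4·p_x + 3·p_y)·x = 4·I.
Demand: x*(p_x,p_y,I) = 4·I/(4·p_x + 3·p_y), y* = 3·I/(4·p_x + 3·p_y).
Here 4·19.65 + 3·12 = 114.6, giving x* = 14.4852.

x* = 14.4852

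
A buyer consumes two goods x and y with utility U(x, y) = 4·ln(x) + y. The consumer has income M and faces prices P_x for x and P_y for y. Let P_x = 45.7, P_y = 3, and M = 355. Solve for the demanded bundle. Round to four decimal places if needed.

x* = 0.2626, y* = 114.3333

Set MRS = P_x/P_y: (4/x)/1 = P_x/P_y.
So x*(P_x,P_y) = 4·P_y/P_x, independent of income; and y* = (M − 4·P_y)/P_y.
At the given prices: x* = 4·3/45.7 = 0.2626, and y* = 114.3333.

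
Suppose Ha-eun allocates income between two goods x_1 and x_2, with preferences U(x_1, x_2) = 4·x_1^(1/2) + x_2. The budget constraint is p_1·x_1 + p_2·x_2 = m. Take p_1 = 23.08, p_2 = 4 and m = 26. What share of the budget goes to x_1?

share on x_1 = 0.1067

Solve: √x_1 = 2·p_2/p_1, so x_1*(p_1,p_2) = (2·p_2/p_1)², and x_2* = (m − p_1·x_1*)/p_2.
Plugging in: x_1* = (2·4/23.08)² = 0.1201, x_2* = 5.8068.
Expenditure on x_1: 23.08·0.1201 = 2.773; share = 0.1067.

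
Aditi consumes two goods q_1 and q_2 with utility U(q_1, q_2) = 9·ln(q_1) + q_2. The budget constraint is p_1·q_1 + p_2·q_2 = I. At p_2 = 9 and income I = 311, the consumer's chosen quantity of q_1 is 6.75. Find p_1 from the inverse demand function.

p_1 = 12

MU_q_1 = 9/q_1, MU_q_2 = 1. Tangency: 9/q_1 = p_1/p_2.
So q_1*(p_1,p_2) = 9·p_2/p_1, independent of income; and q_2* = (I − 9·p_2)/p_2.
Set q_1* = 6.75 in the demand function and solve for p_1: p_1 = 12.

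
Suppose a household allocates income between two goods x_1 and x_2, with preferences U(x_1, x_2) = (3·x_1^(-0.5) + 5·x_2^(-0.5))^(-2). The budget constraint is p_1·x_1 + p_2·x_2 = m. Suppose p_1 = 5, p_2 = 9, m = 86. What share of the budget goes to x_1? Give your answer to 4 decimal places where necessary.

MRS = MU_x_1/MU_x_2 = (3/5)·(x_2/x_1)^(1.5). Set equal to p_1/p_2.
Hence x_2/x_1 = ((5/3)·p_1/p_2)^(1/(1.5)), i.e. raised to the 2/3 power.
With the ratio pinned down, the budget gives x_1* = m/(p_1 + p_2·(x_2/x_1)) and x_2* = (x_2/x_1)·x_1*.
Numerically x_2/x_1 = 0.949987, so x_1* = 86/(5 + 9·0.949987) = 6.3469 and x_2* = 0.949987·6.3469 = 6.0295.
Expenditure on x_1: 5·6.3469 = 31.7346; share = 0.369.

share on x_1 = 0.369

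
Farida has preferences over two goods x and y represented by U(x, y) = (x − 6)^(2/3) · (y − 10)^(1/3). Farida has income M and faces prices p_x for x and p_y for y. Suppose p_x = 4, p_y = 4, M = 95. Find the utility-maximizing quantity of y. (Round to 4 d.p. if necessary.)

y* = 12.5833

Let x' = x−6, y' = y−10. MRS = 2·y'/x' = p_x/p_y.
Substituting into the budget: x* = 6 + 2/3·(M − 6·p_x − 10·p_y)/p_x, and y* = 10 + 1/3·(…)/p_y.
Discretionary income = 95 − 6·4 − 10·4 = 31; y* = 10 + 1/3·31/4 = 12.5833.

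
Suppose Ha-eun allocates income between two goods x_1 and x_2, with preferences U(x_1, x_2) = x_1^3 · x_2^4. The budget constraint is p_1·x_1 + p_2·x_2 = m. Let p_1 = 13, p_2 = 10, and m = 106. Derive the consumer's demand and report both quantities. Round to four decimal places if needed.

x_1* = 3.4945, x_2* = 6.0571

Demand: x_1*(p_1,p_2,m) = 3/7·m/p_1 and x_2* = 4/7·m/p_2.
At p_1=13, p_2=10, m=106: x_1* = 3/7·106/13 = 3.4945, x_2* = 6.0571.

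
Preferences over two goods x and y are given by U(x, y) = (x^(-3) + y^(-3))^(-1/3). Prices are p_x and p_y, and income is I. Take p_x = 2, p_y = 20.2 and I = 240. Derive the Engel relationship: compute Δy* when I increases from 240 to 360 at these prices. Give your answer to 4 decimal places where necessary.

With the ratio pinned down, the budget gives x* = I/(p_x + p_y·(y/x)) and y* = (y/x)·x*.
Numerically y/x = 0.560944, so x* = 240/(2 + 20.2·0.560944) = 18.0031 and y* = 0.560944·18.0031 = 10.0987.
At I' = 360: y* = 15.1481. Change: 15.1481 − 10.0987 = 5.0494.

Δy* = 5.0494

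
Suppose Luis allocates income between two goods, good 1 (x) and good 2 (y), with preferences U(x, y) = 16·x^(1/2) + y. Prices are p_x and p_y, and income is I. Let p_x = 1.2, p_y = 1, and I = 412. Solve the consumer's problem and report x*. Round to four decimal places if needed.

x* = 44.4444

Set MRS = p_x/p_y: 8·x^(−1/2) = p_x/p_y.
Solve: √x = 8·p_y/p_x, so x*(p_x,p_y) = (8·p_y/p_x)², and y* = (I − p_x·x*)/p_y.
Plugging in: x* = (8·1/1.2)² = 44.4444.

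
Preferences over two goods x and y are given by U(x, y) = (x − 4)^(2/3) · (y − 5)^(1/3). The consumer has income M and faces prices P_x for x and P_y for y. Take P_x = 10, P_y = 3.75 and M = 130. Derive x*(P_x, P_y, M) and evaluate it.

MRS = 2·(y−5)/(x−4). Tangency with P_x/P_y gives y−5 = (1/2)·(P_x/P_y)·(x−4).
After buying the subsistence bundle (4, 5), a share 2/3 of the remaining income goes to x: x* = 4 + 2/3·(M − 4P_x − 5P_y)/P_x.
Discretionary income = 130 − 4·10 − 5·3.75 = 71.25; x* = 4 + 2/3·71.25/10 = 8.75.

x* = 8.75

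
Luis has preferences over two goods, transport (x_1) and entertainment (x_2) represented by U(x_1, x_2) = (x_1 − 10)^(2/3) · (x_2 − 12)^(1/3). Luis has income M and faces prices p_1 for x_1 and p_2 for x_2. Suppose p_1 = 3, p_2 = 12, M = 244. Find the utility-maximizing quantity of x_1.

x_1* = 25.5556

This is Cobb-Douglas in (x_1−10, x_2−12): tangency gives 2/3·p_2·(x_2−12) = 1/3·p_1·(x_1−10).
Substituting into the budget: x_1* = 10 + 2/3·(M − 10·p_1 − 12·p_2)/p_1, and x_2* = 12 + 1/3·(…)/p_2.
Discretionary income = 244 − 10·3 − 12·12 = 70; x_1* = 10 + 2/3·70/3 = 25.5556.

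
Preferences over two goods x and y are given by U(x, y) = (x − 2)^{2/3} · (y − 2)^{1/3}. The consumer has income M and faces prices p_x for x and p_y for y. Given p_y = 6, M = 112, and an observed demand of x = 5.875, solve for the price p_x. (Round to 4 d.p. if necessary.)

p_x = 12.8

Let x' = x−2, y' = y−2. MRS = 2·y'/x' = p_x/p_y.
After buying the subsistence bundle (2, 2), a share 2/3 of the remaining income goes to x: x* = 2 + 2/3·(M − 2p_x − 2p_y)/p_x.
Set x* = 5.875 in the demand function and solve for p_x: p_x = 12.8.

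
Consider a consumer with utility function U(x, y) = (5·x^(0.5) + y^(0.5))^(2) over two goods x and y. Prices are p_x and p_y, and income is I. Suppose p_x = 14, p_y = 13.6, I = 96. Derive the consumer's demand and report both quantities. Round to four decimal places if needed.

x* = 6.586, y* = 0.2792

MRS = MU_x/MU_y = 5·(y/x)^(0.5). Set equal to p_x/p_y.
Hence y/x = ((1/5)·p_x/p_y)^(1/(0.5)), i.e. raised to the 2 power.
Substitute y = (y/x)·x into the budget: x* = I/(p_x + p_y·(y/x)).
Numerically y/x = 0.042388, so x* = 96/(14 + 13.6·0.042388) = 6.586 and y* = 0.042388·6.586 = 0.2792.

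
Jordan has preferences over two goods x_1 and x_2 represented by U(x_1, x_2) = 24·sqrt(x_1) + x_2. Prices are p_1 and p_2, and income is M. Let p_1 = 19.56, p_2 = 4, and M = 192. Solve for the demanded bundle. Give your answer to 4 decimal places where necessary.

Set MRS = p_1/p_2: 12·x_1^(−1/2) = p_1/p_2.
Thus x_1* = (12·p_2/p_1)² — independent of M — with the rest of income spent on x_2.
Plugging in: x_1* = (12·4/19.56)² = 6.0221, x_2* = 18.5521.

x_1* = 6.0221, x_2* = 18.5521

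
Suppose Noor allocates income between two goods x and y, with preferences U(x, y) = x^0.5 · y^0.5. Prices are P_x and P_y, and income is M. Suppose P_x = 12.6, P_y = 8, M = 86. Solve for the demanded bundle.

x* = 3.4127, y* = 5.375

Tangency: MRS = y/x = P_x/P_y.
Rearranging, P_y·y = P_x·x. Substituting into the budget gives P_x·x·(1 + 1) = M.
Demand: x*(P_x,P_y,M) = 0.5·M/P_x and y* = 0.5·M/P_y.
At P_x=12.6, P_y=8, M=86: x* = 0.5·86/12.6 = 3.4127, y* = 5.375.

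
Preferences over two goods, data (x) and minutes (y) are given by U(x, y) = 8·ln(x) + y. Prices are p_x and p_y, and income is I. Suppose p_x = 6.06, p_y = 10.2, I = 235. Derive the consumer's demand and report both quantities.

Set MRS = p_x/p_y: (8/x)/1 = p_x/p_y.
So x*(p_x,p_y) = 8·p_y/p_x, independent of income; and y* = (I − 8·p_y)/p_y.
At the given prices: x* = 8·10.2/6.06 = 13.4653, and y* = 15.0392.

x* = 13.4653, y* = 15.0392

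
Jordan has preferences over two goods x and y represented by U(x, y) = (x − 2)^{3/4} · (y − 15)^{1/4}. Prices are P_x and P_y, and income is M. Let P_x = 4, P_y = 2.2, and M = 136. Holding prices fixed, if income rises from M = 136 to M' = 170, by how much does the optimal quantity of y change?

Δy* = 3.8636

MRS = 3·(y−15)/(x−2). Tangency with P_x/P_y gives y−15 = (1/3)·(P_x/P_y)·(x−2).
After buying the subsistence bundle (2, 15), a share 0.75 of the remaining income goes to x: x* = 2 + 0.75·(M − 2P_x − 15P_y)/P_x.
Discretionary income = 136 − 2·4 − 15·2.2 = 95; y* = 15 + 0.25·95/2.2 = 25.7955.
At M' = 170: y* = 29.6591. Change: 29.6591 − 25.7955 = 3.8636.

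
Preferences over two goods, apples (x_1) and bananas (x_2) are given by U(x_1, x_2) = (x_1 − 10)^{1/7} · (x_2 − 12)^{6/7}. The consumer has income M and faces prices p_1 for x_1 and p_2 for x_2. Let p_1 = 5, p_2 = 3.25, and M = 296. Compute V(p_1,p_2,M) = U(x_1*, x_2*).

Substituting into the budget: x_1* = 10 + 1/7·(M − 10·p_1 − 12·p_2)/p_1, and x_2* = 12 + 6/7·(…)/p_2.
Discretionary income = 296 − 10·5 − 12·3.25 = 207; x_1* = 10 + 1/7·207/5 = 15.9143; x_2* = 12 + 6/7·207/3.25 = 66.5934.
Utility at the optimum: U(15.9143, 66.5934) = 39.7419.

V = 39.7419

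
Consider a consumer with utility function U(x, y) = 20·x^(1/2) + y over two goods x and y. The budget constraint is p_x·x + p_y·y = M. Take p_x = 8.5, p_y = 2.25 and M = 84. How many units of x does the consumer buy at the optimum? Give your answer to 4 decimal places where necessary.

Thus x* = (10·p_y/p_x)² — independent of M — with the rest of income spent on y.
Plugging in: x* = (10·2.25/8.5)² = 7.0069.

x* = 7.0069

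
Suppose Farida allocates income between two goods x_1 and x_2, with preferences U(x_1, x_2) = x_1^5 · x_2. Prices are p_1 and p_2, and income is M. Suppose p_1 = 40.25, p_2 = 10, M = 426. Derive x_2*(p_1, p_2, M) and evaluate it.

x_2* = 7.1

At p_1=40.25, p_2=10, M=426: x_2* = 1/6·426/10 = 7.1.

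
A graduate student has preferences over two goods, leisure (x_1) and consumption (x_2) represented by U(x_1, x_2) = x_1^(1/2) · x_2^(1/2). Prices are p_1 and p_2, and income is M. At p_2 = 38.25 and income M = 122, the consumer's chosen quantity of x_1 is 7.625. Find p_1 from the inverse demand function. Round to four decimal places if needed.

MU_x_1/MU_x_2 = (0.5·x_2)/(0.5·x_1); tangency sets this equal to p_1/p_2.
So 0.5·p_2·x_2 = 0.5·p_1·x_1; combined with the budget, a share 0.5 of income goes to x_1.
Demand: x_1*(p_1,p_2,M) = 0.5·M/p_1 and x_2* = 0.5·M/p_2.
Set x_1* = 7.625 in the demand function and solve for p_1: p_1 = 8.

p_1 = 8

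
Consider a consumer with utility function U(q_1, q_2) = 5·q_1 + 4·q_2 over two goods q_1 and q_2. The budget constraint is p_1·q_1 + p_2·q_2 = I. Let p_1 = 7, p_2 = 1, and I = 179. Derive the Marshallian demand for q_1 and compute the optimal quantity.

q_2 gives more utility per dollar, so spend all income on q_2: q_2* = I/p_2, q_1* = 0.
Numerically: q_1* = 0, q_2* = 179.

q_1* = 0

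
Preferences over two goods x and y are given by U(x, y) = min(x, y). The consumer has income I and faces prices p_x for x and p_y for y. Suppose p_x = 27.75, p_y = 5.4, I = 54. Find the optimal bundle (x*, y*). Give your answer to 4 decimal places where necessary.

With perfect complements, no substitution: consume in ratio x:y = 1:1.
Budget: p_x·x + p_y·x = I, so (p_x + p_y)·x = I.
Demand: x*(p_x,p_y,I) = I/(p_x + p_y), y* = I/(p_x + p_y).
Here 27.75 + 5.4 = 33.15, giving x* = 1.629 and y* = 1.629.

x* = 1.629, y* = 1.629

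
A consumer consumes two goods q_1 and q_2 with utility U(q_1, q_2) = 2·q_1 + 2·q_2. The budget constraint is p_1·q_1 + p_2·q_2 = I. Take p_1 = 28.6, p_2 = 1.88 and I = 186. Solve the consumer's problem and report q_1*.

q_1* = 0

Linear utility — the consumer picks whichever good has higher MU/price: 2/28.6 = 0.0699 vs 2/1.88 = 1.0638.
q_2 gives more utility per dollar, so spend all income on q_2: q_2* = I/p_2, q_1* = 0.
Numerically: q_1* = 0, q_2* = 98.9362.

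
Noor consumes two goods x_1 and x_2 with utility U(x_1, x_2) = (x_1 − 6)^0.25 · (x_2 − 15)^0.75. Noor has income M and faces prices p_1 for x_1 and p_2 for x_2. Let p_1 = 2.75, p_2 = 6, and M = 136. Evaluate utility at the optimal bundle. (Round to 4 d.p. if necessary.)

This is Cobb-Douglas in (x_1−6, x_2−15): tangency gives 0.25·p_2·(x_2−15) = 0.75·p_1·(x_1−6).
After buying the subsistence bundle (6, 15), a share 0.25 of the remaining income goes to x_1: x_1* = 6 + 0.25·(M − 6p_1 − 15p_2)/p_1.
Discretionary income = 136 − 6·2.75 − 15·6 = 29.5; x_1* = 6 + 0.25·29.5/2.75 = 8.6818; x_2* = 15 + 0.75·29.5/6 = 18.6875.
Utility at the optimum: U(8.6818, 18.6875) = 3.4053.

V = 3.4053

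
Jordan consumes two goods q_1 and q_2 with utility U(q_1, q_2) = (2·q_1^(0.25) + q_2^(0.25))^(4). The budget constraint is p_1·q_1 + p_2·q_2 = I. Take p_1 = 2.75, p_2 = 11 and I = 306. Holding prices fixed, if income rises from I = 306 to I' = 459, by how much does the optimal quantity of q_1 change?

MRS = MU_q_1/MU_q_2 = 2·(q_2/q_1)^(0.75). Set equal to p_1/p_2.
Solve for the ratio: q_2/q_1 = [(1/2)·p_1/p_2]^(4/3).
With the ratio pinned down, the budget gives q_1* = I/(p_1 + p_2·(q_2/q_1)) and q_2* = (q_2/q_1)·q_1*.
Numerically q_2/q_1 = 0.0625, so q_1* = 306/(2.75 + 11·0.0625) = 89.0182.
At I' = 459: q_1* = 133.5273. Change: 133.5273 − 89.0182 = 44.5091.

Δq_1* = 44.5091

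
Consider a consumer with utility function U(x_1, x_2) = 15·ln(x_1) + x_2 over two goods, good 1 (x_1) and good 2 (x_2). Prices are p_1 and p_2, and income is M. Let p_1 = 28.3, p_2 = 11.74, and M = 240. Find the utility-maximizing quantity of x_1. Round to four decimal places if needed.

Set MRS = p_1/p_2: (15/x_1)/1 = p_1/p_2.
So x_1*(p_1,p_2) = 15·p_2/p_1, independent of income; and x_2* = (M − 15·p_2)/p_2.
At the given prices: x_1* = 15·11.74/28.3 = 6.2226.

x_1* = 6.2226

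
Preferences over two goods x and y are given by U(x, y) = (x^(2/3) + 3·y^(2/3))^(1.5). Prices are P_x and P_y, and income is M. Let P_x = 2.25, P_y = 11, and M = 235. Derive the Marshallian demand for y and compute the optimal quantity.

MU_x ∝ x^(-1/3), MU_y ∝ 3·y^(-1/3), so MRS = (1/3)·(y/x)^(1/3) = P_x/P_y.
Hence y/x = (3·P_x/P_y)^(1/(1/3)), i.e. raised to the 3 power.
Substitute y = (y/x)·x into the budget: x* = M/(P_x + P_y·(y/x)).
Numerically y/x = 0.231065, so x* = 235/(2.25 + 11·0.231065) = 49.043 and y* = 0.231065·49.043 = 11.3321.

y* = 11.3321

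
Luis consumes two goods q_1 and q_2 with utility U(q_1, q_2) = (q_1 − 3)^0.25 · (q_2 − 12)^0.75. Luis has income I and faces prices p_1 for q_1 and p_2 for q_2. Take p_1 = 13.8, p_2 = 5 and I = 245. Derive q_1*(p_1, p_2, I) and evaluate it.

q_1* = 5.6014

After buying the subsistence bundle (3, 12), a share 0.25 of the remaining income goes to q_1: q_1* = 3 + 0.25·(I − 3p_1 − 12p_2)/p_1.
Discretionary income = 245 − 3·13.8 − 12·5 = 143.6; q_1* = 3 + 0.25·143.6/13.8 = 5.6014.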